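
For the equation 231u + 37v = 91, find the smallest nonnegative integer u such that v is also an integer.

6

gcd(231, 37) = 1  (231 = 6·37 + 9, 37 = 4·9 + 1, 9 = 9·1).
1 divides 91, so solutions exist.
Back-substituting, 231·(-4) + 37·(25) = 1.
Scale by 91/1 = 91: (u₀, v₀) = (-364, 2275).
General solution: u = -364 + 37t, v = 2275 - 231t for integer t.
u ≥ 0: smallest is -364 mod 37 = 6 (at t = 10), with v = -35.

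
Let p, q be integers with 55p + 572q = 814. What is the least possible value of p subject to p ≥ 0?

46

gcd(572, 55) = 11  (572 = 10·55 + 22, 55 = 2·22 + 11, 22 = 2·11).
11 divides 814, so solutions exist.
Back-substituting, 55·(21) + 572·(-2) = 11.
Scale by 814/11 = 74: (p₀, q₀) = (1554, -148).
General solution: p = 1554 + 52t, q = -148 - 5t for integer t.
p ≥ 0: smallest is 1554 mod 52 = 46 (at t = -29), with q = -3.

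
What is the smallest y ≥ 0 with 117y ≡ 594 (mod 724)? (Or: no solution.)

gcd(724, 117):
  724 = 6×117 + 22
  117 = 5×22 + 7
  22 = 3×7 + 1
  7 = 7×1
so gcd(724, 117) = 1.
1 divides 594, so solutions exist.
Back-substitute for Bézout coefficients:
  1 = 22 - 3×7
  ... = 117×(-99) + 724×(16)
So 117×(-99) ≡ 1 (mod 724); multiply by 594: y ≡ -58806 (mod 724).
Smallest nonnegative: y = -58806 mod 724 = 562.

562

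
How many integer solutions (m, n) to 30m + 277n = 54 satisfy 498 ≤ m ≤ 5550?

gcd(277, 30):
  277 = 9*30 + 7
  30 = 4*7 + 2
  7 = 3*2 + 1
  2 = 2*1
so gcd(277, 30) = 1.
Back-substitute for Bézout coefficients:
  1 = 7 - 3*2
  ... = 30*(-120) + 277*(13)
Scale by 54: particular solution (-6480, 702); reduce m mod 277: (168, -18).
General solution: m = 168 + 277t, n = -18 - 30t for integer t.
498 ≤ 168 + 277t ≤ 5550 gives t ∈ [2, 19], which is 18 values.

18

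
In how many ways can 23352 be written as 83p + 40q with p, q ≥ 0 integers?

7

gcd(83, 40):
  83 = 2·40 + 3
  40 = 13·3 + 1
  3 = 3·1
so gcd(83, 40) = 1.
Back-substitute for Bézout coefficients:
  1 = 40 - 13·3
  ... = 83·(-13) + 40·(27)
Scale by 23352: one solution is (-303576, 630504). Reduce p mod 40: (24, 534).
General: p = 24 + 40t, q = 534 - 83t.
p ≥ 0 ⇒ t ≥ 0; q ≥ 0 ⇒ t ≤ 6. So t ∈ [0, 6]: 7 solutions.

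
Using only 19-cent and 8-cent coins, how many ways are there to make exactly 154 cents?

Need nonnegative integers with 19j + 8k = 154.
gcd(19, 8) = 1, and 19·(3) + 8·(-7) = 1.
So (j₀, k₀) = (462, -1078); general j = 462 + 8t, k = -1078 - 19t.
j ≥ 0 ⇒ t ≥ -57; k ≥ 0 ⇒ t ≤ -57. That's 1 value of t.

1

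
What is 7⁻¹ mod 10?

3

gcd(10, 7) = 1.
By Bézout, 7*(3) + 10*(-2) = 1.
So 7*3 ≡ 1 (mod 10), and 3 mod 10 = 3.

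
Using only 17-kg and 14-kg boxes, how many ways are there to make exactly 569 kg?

Need nonnegative integers with 17j + 14k = 569.
gcd(17, 14) = 1, and 17·(5) + 14·(-6) = 1.
So (j₀, k₀) = (2845, -3414); general j = 2845 + 14t, k = -3414 - 17t.
j ≥ 0 ⇒ t ≥ -203; k ≥ 0 ⇒ t ≤ -201. That's 3 values of t.

3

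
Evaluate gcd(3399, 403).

gcd(3399, 403):
  3399 = 8·403 + 175
  403 = 2·175 + 53
  175 = 3·53 + 16
  53 = 3·16 + 5
  16 = 3·5 + 1
  5 = 5·1
so gcd(3399, 403) = 1.

1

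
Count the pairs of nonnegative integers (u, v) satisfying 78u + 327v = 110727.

gcd(327, 78):
  327 = 4×78 + 15
  78 = 5×15 + 3
  15 = 5×3
so gcd(327, 78) = 3.
Back-substitute for Bézout coefficients:
  3 = 78 - 5×15
  ... = 78×(21) + 327×(-5)
Scale by 36909: one solution is (775089, -184545). Reduce u mod 109: (99, 315).
General: u = 99 + 109t, v = 315 - 26t.
u ≥ 0 ⇒ t ≥ 0; v ≥ 0 ⇒ t ≤ 12. So t ∈ [0, 12]: 13 solutions.

13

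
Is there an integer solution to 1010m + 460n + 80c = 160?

yes

gcd(1010, 460) = 10.
gcd(10, 80) = 10.
10 divides 160, so integer solutions exist.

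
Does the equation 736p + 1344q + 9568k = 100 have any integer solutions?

gcd(1344, 736):
  1344 = 1*736 + 608
  736 = 1*608 + 128
  608 = 4*128 + 96
  128 = 1*96 + 32
  96 = 3*32
so gcd(1344, 736) = 32.
gcd(32, 9568) = 32.
32 does not divide 100 (remainder 4), so no integer solutions.

no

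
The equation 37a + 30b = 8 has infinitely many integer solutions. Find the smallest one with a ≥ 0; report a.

gcd(37, 30) = 1.
1 divides 8, so solutions exist.
By Bézout, 37×(13) + 30×(-16) = 1.
Scale by 8/1 = 8: (a₀, b₀) = (104, -128).
General solution: a = 104 + 30t, b = -128 - 37t for integer t.
a ≥ 0: smallest is 104 mod 30 = 14 (at t = -3), with b = -17.

14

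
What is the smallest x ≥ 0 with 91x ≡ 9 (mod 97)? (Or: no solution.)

gcd(97, 91) = 1.
1 divides 9, so solutions exist.
By Bézout, 91*(16) + 97*(-15) = 1.
So 91*(16) ≡ 1 (mod 97); multiply by 9: x ≡ 144 (mod 97).
Smallest nonnegative: x = 144 mod 97 = 47.

47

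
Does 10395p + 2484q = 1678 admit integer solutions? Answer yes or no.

no

gcd(10395, 2484):
  10395 = 4·2484 + 459
  2484 = 5·459 + 189
  459 = 2·189 + 81
  189 = 2·81 + 27
  81 = 3·27
so gcd(10395, 2484) = 27.
27 does not divide 1678 (remainder 4), so no integer solutions.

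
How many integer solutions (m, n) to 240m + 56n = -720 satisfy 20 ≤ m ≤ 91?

10

gcd(240, 56):
  240 = 4×56 + 16
  56 = 3×16 + 8
  16 = 2×8
so gcd(240, 56) = 8.
Back-substitute for Bézout coefficients:
  8 = 56 - 3×16
  ... = 240×(-3) + 56×(13)
Scale by -90: particular solution (270, -1170); reduce m mod 7: (4, -30).
General solution: m = 4 + 7t, n = -30 - 30t for integer t.
20 ≤ 4 + 7t ≤ 91 gives t ∈ [3, 12], which is 10 values.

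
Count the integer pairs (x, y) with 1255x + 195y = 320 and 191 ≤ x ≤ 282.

2

gcd(1255, 195) = 5  (1255 = 6*195 + 85, 195 = 2*85 + 25, 85 = 3*25 + 10, 25 = 2*10 + 5, 10 = 2*5).
Back-substituting, 1255*(-16) + 195*(103) = 5.
Scale by 64: particular solution (-1024, 6592); reduce x mod 39: (29, -185).
General solution: x = 29 + 39t, y = -185 - 251t for integer t.
191 ≤ 29 + 39t ≤ 282 gives t ∈ [5, 6], which is 2 values.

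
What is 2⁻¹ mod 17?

gcd(17, 2):
  17 = 8·2 + 1
  2 = 2·1
so gcd(17, 2) = 1.
Back-substitute for Bézout coefficients:
  1 = 17 - 8·2
  ... = 2·(-8) + 17·(1)
So 2·-8 ≡ 1 (mod 17), and -8 mod 17 = 9.

9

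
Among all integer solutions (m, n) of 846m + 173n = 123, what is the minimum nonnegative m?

gcd(846, 173) = 1  (846 = 4*173 + 154, 173 = 1*154 + 19, 154 = 8*19 + 2, 19 = 9*2 + 1, 2 = 2*1).
1 divides 123, so solutions exist.
Back-substituting, 846*(-82) + 173*(401) = 1.
Scale by 123/1 = 123: (m₀, n₀) = (-10086, 49323).
General solution: m = -10086 + 173t, n = 49323 - 846t for integer t.
m ≥ 0: smallest is -10086 mod 173 = 121 (at t = 59), with n = -591.

121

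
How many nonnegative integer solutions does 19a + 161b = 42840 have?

14

gcd(161, 19):
  161 = 8*19 + 9
  19 = 2*9 + 1
  9 = 9*1
so gcd(161, 19) = 1.
Back-substitute for Bézout coefficients:
  1 = 19 - 2*9
  ... = 19*(17) + 161*(-2)
Scale by 42840: one solution is (728280, -85680). Reduce a mod 161: (77, 257).
General: a = 77 + 161t, b = 257 - 19t.
a ≥ 0 ⇒ t ≥ 0; b ≥ 0 ⇒ t ≤ 13. So t ∈ [0, 13]: 14 solutions.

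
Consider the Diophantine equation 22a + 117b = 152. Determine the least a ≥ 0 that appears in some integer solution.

gcd(117, 22) = 1.
1 divides 152, so solutions exist.
By Bézout, 22×(16) + 117×(-3) = 1.
Scale by 152/1 = 152: (a₀, b₀) = (2432, -456).
General solution: a = 2432 + 117t, b = -456 - 22t for integer t.
a ≥ 0: smallest is 2432 mod 117 = 92 (at t = -20), with b = -16.

92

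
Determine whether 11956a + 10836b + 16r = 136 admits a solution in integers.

yes

gcd(11956, 10836) = 28  (11956 = 1·10836 + 1120, 10836 = 9·1120 + 756, 1120 = 1·756 + 364, 756 = 2·364 + 28, 364 = 13·28).
gcd(28, 16) = 4.
4 divides 136, so integer solutions exist.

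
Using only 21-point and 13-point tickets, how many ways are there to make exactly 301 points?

Need nonnegative integers with 21j + 13k = 301.
gcd(21, 13) = 1, and 21·(5) + 13·(-8) = 1.
So (j₀, k₀) = (1505, -2408); general j = 1505 + 13t, k = -2408 - 21t.
j ≥ 0 ⇒ t ≥ -115; k ≥ 0 ⇒ t ≤ -115. That's 1 value of t.

1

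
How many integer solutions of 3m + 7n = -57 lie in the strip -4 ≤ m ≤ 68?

10

gcd(7, 3) = 1  (7 = 2×3 + 1, 3 = 3×1).
Back-substituting, 3×(-2) + 7×(1) = 1.
Scale by -57: particular solution (114, -57); reduce m mod 7: (2, -9).
General solution: m = 2 + 7t, n = -9 - 3t for integer t.
-4 ≤ 2 + 7t ≤ 68 gives t ∈ [0, 9], which is 10 values.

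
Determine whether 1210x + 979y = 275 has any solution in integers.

gcd(1210, 979) = 11.
11 divides 275, so integer solutions exist.

yes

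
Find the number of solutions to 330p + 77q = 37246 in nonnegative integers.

16

gcd(330, 77) = 11.
By Bézout, 330×(-3) + 77×(13) = 11.
One solution: (6, 458).
General: p = 6 + 7t, q = 458 - 30t.
p ≥ 0 ⇒ t ≥ 0; q ≥ 0 ⇒ t ≤ 15. So t ∈ [0, 15]: 16 solutions.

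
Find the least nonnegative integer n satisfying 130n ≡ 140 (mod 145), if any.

gcd(145, 130) = 5.
5 divides 140, so solutions exist.
By Bézout, 130·(-10) + 145·(9) = 5.
So 130·(-10) ≡ 5 (mod 145); multiply by 28: n ≡ -280 (mod 29).
Smallest nonnegative: n = -280 mod 29 = 10.

10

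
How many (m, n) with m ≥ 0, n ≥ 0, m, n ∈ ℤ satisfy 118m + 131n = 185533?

12

gcd(131, 118):
  131 = 1·118 + 13
  118 = 9·13 + 1
  13 = 13·1
so gcd(131, 118) = 1.
Back-substitute for Bézout coefficients:
  1 = 118 - 9·13
  ... = 118·(10) + 131·(-9)
Scale by 185533: one solution is (1855330, -1669797). Reduce m mod 131: (108, 1319).
General: m = 108 + 131t, n = 1319 - 118t.
m ≥ 0 ⇒ t ≥ 0; n ≥ 0 ⇒ t ≤ 11. So t ∈ [0, 11]: 12 solutions.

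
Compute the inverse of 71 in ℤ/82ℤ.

67

gcd(82, 71) = 1.
By Bézout, 71·(-15) + 82·(13) = 1.
So 71·-15 ≡ 1 (mod 82), and -15 mod 82 = 67.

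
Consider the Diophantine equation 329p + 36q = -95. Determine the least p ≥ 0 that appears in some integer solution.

gcd(329, 36):
  329 = 9×36 + 5
  36 = 7×5 + 1
  5 = 5×1
so gcd(329, 36) = 1.
1 divides -95, so solutions exist.
Back-substitute for Bézout coefficients:
  1 = 36 - 7×5
  ... = 329×(-7) + 36×(64)
Scale by -95/1 = -95: (p₀, q₀) = (665, -6080).
General solution: p = 665 + 36t, q = -6080 - 329t for integer t.
p ≥ 0: smallest is 665 mod 36 = 17 (at t = -18), with q = -158.

17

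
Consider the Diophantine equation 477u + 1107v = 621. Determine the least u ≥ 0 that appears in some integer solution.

57

gcd(1107, 477) = 9.
9 divides 621, so solutions exist.
By Bézout, 477·(-58) + 1107·(25) = 9.
Scale by 621/9 = 69: (u₀, v₀) = (-4002, 1725).
General solution: u = -4002 + 123t, v = 1725 - 53t for integer t.
u ≥ 0: smallest is -4002 mod 123 = 57 (at t = 33), with v = -24.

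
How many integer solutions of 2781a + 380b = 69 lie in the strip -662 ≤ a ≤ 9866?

gcd(2781, 380):
  2781 = 7·380 + 121
  380 = 3·121 + 17
  121 = 7·17 + 2
  17 = 8·2 + 1
  2 = 2·1
so gcd(2781, 380) = 1.
Back-substitute for Bézout coefficients:
  1 = 17 - 8·2
  ... = 2781·(-179) + 380·(1310)
Scale by 69: particular solution (-12351, 90390); reduce a mod 380: (189, -1383).
General solution: a = 189 + 380t, b = -1383 - 2781t for integer t.
-662 ≤ 189 + 380t ≤ 9866 gives t ∈ [-2, 25], which is 28 values.

28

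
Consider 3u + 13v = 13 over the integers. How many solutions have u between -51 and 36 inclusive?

6

gcd(13, 3) = 1  (13 = 4·3 + 1, 3 = 3·1).
Back-substituting, 3·(-4) + 13·(1) = 1.
Scale by 13: particular solution (-52, 13); reduce u mod 13: (0, 1).
General solution: u = 0 + 13t, v = 1 - 3t for integer t.
-51 ≤ 0 + 13t ≤ 36 gives t ∈ [-3, 2], which is 6 values.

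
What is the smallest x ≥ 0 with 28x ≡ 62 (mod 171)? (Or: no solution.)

gcd(171, 28) = 1.
1 divides 62, so solutions exist.
By Bézout, 28*(55) + 171*(-9) = 1.
So 28*(55) ≡ 1 (mod 171); multiply by 62: x ≡ 3410 (mod 171).
Smallest nonnegative: x = 3410 mod 171 = 161.

161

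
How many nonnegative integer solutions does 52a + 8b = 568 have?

gcd(52, 8) = 4.
By Bézout, 52·(1) + 8·(-6) = 4.
One solution: (0, 71).
General: a = 0 + 2t, b = 71 - 13t.
a ≥ 0 ⇒ t ≥ 0; b ≥ 0 ⇒ t ≤ 5. So t ∈ [0, 5]: 6 solutions.

6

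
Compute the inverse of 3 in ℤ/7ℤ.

gcd(7, 3) = 1  (7 = 2·3 + 1, 3 = 3·1).
Back-substituting, 3·(-2) + 7·(1) = 1.
So 3·-2 ≡ 1 (mod 7), and -2 mod 7 = 5.

5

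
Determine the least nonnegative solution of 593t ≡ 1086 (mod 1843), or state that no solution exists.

813

gcd(1843, 593):
  1843 = 3*593 + 64
  593 = 9*64 + 17
  64 = 3*17 + 13
  17 = 1*13 + 4
  13 = 3*4 + 1
  4 = 4*1
so gcd(1843, 593) = 1.
1 divides 1086, so solutions exist.
Back-substitute for Bézout coefficients:
  1 = 13 - 3*4
  ... = 593*(-432) + 1843*(139)
So 593*(-432) ≡ 1 (mod 1843); multiply by 1086: t ≡ -469152 (mod 1843).
Smallest nonnegative: t = -469152 mod 1843 = 813.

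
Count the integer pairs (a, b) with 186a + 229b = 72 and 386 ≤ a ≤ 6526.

gcd(229, 186):
  229 = 1·186 + 43
  186 = 4·43 + 14
  43 = 3·14 + 1
  14 = 14·1
so gcd(229, 186) = 1.
Back-substitute for Bézout coefficients:
  1 = 43 - 3·14
  ... = 186·(-16) + 229·(13)
Scale by 72: particular solution (-1152, 936); reduce a mod 229: (222, -180).
General solution: a = 222 + 229t, b = -180 - 186t for integer t.
386 ≤ 222 + 229t ≤ 6526 gives t ∈ [1, 27], which is 27 values.

27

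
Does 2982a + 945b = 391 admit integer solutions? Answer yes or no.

gcd(2982, 945) = 21  (2982 = 3*945 + 147, 945 = 6*147 + 63, 147 = 2*63 + 21, 63 = 3*21).
21 does not divide 391 (remainder 13), so no integer solutions.

no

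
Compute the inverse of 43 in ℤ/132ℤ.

43

gcd(132, 43) = 1  (132 = 3×43 + 3, 43 = 14×3 + 1, 3 = 3×1).
Back-substituting, 43×(43) + 132×(-14) = 1.
So 43×43 ≡ 1 (mod 132), and 43 mod 132 = 43.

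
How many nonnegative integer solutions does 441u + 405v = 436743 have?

gcd(441, 405):
  441 = 1×405 + 36
  405 = 11×36 + 9
  36 = 4×9
so gcd(441, 405) = 9.
Back-substitute for Bézout coefficients:
  9 = 405 - 11×36
  ... = 441×(-11) + 405×(12)
Scale by 48527: one solution is (-533797, 582324). Reduce u mod 45: (38, 1037).
General: u = 38 + 45t, v = 1037 - 49t.
u ≥ 0 ⇒ t ≥ 0; v ≥ 0 ⇒ t ≤ 21. So t ∈ [0, 21]: 22 solutions.

22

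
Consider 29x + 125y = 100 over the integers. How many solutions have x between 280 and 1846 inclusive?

gcd(125, 29) = 1  (125 = 4*29 + 9, 29 = 3*9 + 2, 9 = 4*2 + 1, 2 = 2*1).
Back-substituting, 29*(-56) + 125*(13) = 1.
Scale by 100: particular solution (-5600, 1300); reduce x mod 125: (25, -5).
General solution: x = 25 + 125t, y = -5 - 29t for integer t.
280 ≤ 25 + 125t ≤ 1846 gives t ∈ [3, 14], which is 12 values.

12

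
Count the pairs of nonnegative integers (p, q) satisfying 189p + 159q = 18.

gcd(189, 159) = 3  (189 = 1·159 + 30, 159 = 5·30 + 9, 30 = 3·9 + 3, 9 = 3·3).
Back-substituting, 189·(16) + 159·(-19) = 3.
Scale by 6: one solution is (96, -114). Reduce p mod 53: (43, -51).
General: p = 43 + 53t, q = -51 - 63t.
p ≥ 0 ⇒ t ≥ 0; q ≥ 0 ⇒ t ≤ -1. So t ∈ [0, -1]: 0 solutions.

0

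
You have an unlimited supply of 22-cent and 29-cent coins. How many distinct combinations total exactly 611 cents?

Need nonnegative integers with 22j + 29k = 611.
gcd(22, 29) = 1, and 22·(4) + 29·(-3) = 1.
So (j₀, k₀) = (2444, -1833); general j = 2444 + 29t, k = -1833 - 22t.
j ≥ 0 ⇒ t ≥ -84; k ≥ 0 ⇒ t ≤ -84. That's 1 value of t.

1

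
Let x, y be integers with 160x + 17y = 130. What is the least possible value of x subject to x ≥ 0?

gcd(160, 17):
  160 = 9*17 + 7
  17 = 2*7 + 3
  7 = 2*3 + 1
  3 = 3*1
so gcd(160, 17) = 1.
1 divides 130, so solutions exist.
Back-substitute for Bézout coefficients:
  1 = 7 - 2*3
  ... = 160*(5) + 17*(-47)
Scale by 130/1 = 130: (x₀, y₀) = (650, -6110).
General solution: x = 650 + 17t, y = -6110 - 160t for integer t.
x ≥ 0: smallest is 650 mod 17 = 4 (at t = -38), with y = -30.

4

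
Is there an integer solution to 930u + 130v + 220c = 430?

yes

gcd(930, 130):
  930 = 7×130 + 20
  130 = 6×20 + 10
  20 = 2×10
so gcd(930, 130) = 10.
gcd(10, 220) = 10.
10 divides 430, so integer solutions exist.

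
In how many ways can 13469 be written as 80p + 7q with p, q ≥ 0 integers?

24

gcd(80, 7):
  80 = 11×7 + 3
  7 = 2×3 + 1
  3 = 3×1
so gcd(80, 7) = 1.
Back-substitute for Bézout coefficients:
  1 = 7 - 2×3
  ... = 80×(-2) + 7×(23)
Scale by 13469: one solution is (-26938, 309787). Reduce p mod 7: (5, 1867).
General: p = 5 + 7t, q = 1867 - 80t.
p ≥ 0 ⇒ t ≥ 0; q ≥ 0 ⇒ t ≤ 23. So t ∈ [0, 23]: 24 solutions.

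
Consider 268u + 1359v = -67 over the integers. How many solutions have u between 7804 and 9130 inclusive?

1

gcd(1359, 268) = 1.
By Bézout, 268·(-644) + 1359·(127) = 1.
Particular solution: (1019, -201).
General solution: u = 1019 + 1359t, v = -201 - 268t for integer t.
7804 ≤ 1019 + 1359t ≤ 9130 gives t ∈ [5, 5], which is 1 value.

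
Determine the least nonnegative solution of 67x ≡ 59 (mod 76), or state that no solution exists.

gcd(76, 67):
  76 = 1·67 + 9
  67 = 7·9 + 4
  9 = 2·4 + 1
  4 = 4·1
so gcd(76, 67) = 1.
1 divides 59, so solutions exist.
Back-substitute for Bézout coefficients:
  1 = 9 - 2·4
  ... = 67·(-17) + 76·(15)
So 67·(-17) ≡ 1 (mod 76); multiply by 59: x ≡ -1003 (mod 76).
Smallest nonnegative: x = -1003 mod 76 = 61.

61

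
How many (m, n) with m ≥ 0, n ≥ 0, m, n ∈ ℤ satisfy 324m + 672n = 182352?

10

gcd(672, 324):
  672 = 2×324 + 24
  324 = 13×24 + 12
  24 = 2×12
so gcd(672, 324) = 12.
Back-substitute for Bézout coefficients:
  12 = 324 - 13×24
  ... = 324×(27) + 672×(-13)
Scale by 15196: one solution is (410292, -197548). Reduce m mod 56: (36, 254).
General: m = 36 + 56t, n = 254 - 27t.
m ≥ 0 ⇒ t ≥ 0; n ≥ 0 ⇒ t ≤ 9. So t ∈ [0, 9]: 10 solutions.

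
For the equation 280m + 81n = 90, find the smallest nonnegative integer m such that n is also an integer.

gcd(280, 81):
  280 = 3×81 + 37
  81 = 2×37 + 7
  37 = 5×7 + 2
  7 = 3×2 + 1
  2 = 2×1
so gcd(280, 81) = 1.
1 divides 90, so solutions exist.
Back-substitute for Bézout coefficients:
  1 = 7 - 3×2
  ... = 280×(-35) + 81×(121)
Scale by 90/1 = 90: (m₀, n₀) = (-3150, 10890).
General solution: m = -3150 + 81t, n = 10890 - 280t for integer t.
m ≥ 0: smallest is -3150 mod 81 = 9 (at t = 39), with n = -30.

9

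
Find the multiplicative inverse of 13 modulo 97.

15

gcd(97, 13) = 1.
By Bézout, 13*(15) + 97*(-2) = 1.
So 13*15 ≡ 1 (mod 97), and 15 mod 97 = 15.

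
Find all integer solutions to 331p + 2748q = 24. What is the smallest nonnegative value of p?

gcd(2748, 331) = 1.
1 divides 24, so solutions exist.
By Bézout, 331·(-797) + 2748·(96) = 1.
Scale by 24/1 = 24: (p₀, q₀) = (-19128, 2304).
General solution: p = -19128 + 2748t, q = 2304 - 331t for integer t.
p ≥ 0: smallest is -19128 mod 2748 = 108 (at t = 7), with q = -13.

108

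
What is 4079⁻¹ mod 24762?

20549

gcd(24762, 4079):
  24762 = 6×4079 + 288
  4079 = 14×288 + 47
  288 = 6×47 + 6
  47 = 7×6 + 5
  6 = 1×5 + 1
  5 = 5×1
so gcd(24762, 4079) = 1.
Back-substitute for Bézout coefficients:
  1 = 6 - 1×5
  ... = 4079×(-4213) + 24762×(694)
So 4079×-4213 ≡ 1 (mod 24762), and -4213 mod 24762 = 20549.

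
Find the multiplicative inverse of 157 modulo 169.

gcd(169, 157) = 1.
By Bézout, 157*(14) + 169*(-13) = 1.
So 157*14 ≡ 1 (mod 169), and 14 mod 169 = 14.

14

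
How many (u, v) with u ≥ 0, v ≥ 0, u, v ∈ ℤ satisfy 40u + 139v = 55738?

gcd(139, 40) = 1.
By Bézout, 40·(-66) + 139·(19) = 1.
One solution: (66, 382).
General: u = 66 + 139t, v = 382 - 40t.
u ≥ 0 ⇒ t ≥ 0; v ≥ 0 ⇒ t ≤ 9. So t ∈ [0, 9]: 10 solutions.

10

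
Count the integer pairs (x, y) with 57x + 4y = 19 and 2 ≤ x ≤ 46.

11

gcd(57, 4) = 1.
By Bézout, 57×(1) + 4×(-14) = 1.
Particular solution: (3, -38).
General solution: x = 3 + 4t, y = -38 - 57t for integer t.
2 ≤ 3 + 4t ≤ 46 gives t ∈ [0, 10], which is 11 values.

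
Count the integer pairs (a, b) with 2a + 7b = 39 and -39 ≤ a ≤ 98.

gcd(7, 2):
  7 = 3*2 + 1
  2 = 2*1
so gcd(7, 2) = 1.
Back-substitute for Bézout coefficients:
  1 = 7 - 3*2
  ... = 2*(-3) + 7*(1)
Scale by 39: particular solution (-117, 39); reduce a mod 7: (2, 5).
General solution: a = 2 + 7t, b = 5 - 2t for integer t.
-39 ≤ 2 + 7t ≤ 98 gives t ∈ [-5, 13], which is 19 values.

19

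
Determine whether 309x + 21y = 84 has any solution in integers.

gcd(309, 21) = 3  (309 = 14·21 + 15, 21 = 1·15 + 6, 15 = 2·6 + 3, 6 = 2·3).
3 divides 84, so integer solutions exist.

yes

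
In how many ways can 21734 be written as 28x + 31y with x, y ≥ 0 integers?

gcd(31, 28) = 1.
By Bézout, 28·(10) + 31·(-9) = 1.
One solution: (30, 674).
General: x = 30 + 31t, y = 674 - 28t.
x ≥ 0 ⇒ t ≥ 0; y ≥ 0 ⇒ t ≤ 24. So t ∈ [0, 24]: 25 solutions.

25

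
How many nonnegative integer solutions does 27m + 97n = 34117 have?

gcd(97, 27) = 1.
By Bézout, 27×(18) + 97×(-5) = 1.
One solution: (96, 325).
General: m = 96 + 97t, n = 325 - 27t.
m ≥ 0 ⇒ t ≥ 0; n ≥ 0 ⇒ t ≤ 12. So t ∈ [0, 12]: 13 solutions.

13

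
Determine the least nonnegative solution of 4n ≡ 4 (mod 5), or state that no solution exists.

1

gcd(5, 4) = 1  (5 = 1*4 + 1, 4 = 4*1).
1 divides 4, so solutions exist.
Back-substituting, 4*(-1) + 5*(1) = 1.
So 4*(-1) ≡ 1 (mod 5); multiply by 4: n ≡ -4 (mod 5).
Smallest nonnegative: n = -4 mod 5 = 1.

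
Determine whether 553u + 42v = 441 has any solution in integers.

yes

gcd(553, 42) = 7  (553 = 13×42 + 7, 42 = 6×7).
7 divides 441, so integer solutions exist.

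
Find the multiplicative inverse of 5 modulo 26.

gcd(26, 5):
  26 = 5·5 + 1
  5 = 5·1
so gcd(26, 5) = 1.
Back-substitute for Bézout coefficients:
  1 = 26 - 5·5
  ... = 5·(-5) + 26·(1)
So 5·-5 ≡ 1 (mod 26), and -5 mod 26 = 21.

21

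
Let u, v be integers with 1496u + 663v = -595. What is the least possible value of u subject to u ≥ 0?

16

gcd(1496, 663) = 17.
17 divides -595, so solutions exist.
By Bézout, 1496·(4) + 663·(-9) = 17.
Scale by -595/17 = -35: (u₀, v₀) = (-140, 315).
General solution: u = -140 + 39t, v = 315 - 88t for integer t.
u ≥ 0: smallest is -140 mod 39 = 16 (at t = 4), with v = -37.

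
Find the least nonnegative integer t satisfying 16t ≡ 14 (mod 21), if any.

14

gcd(21, 16) = 1  (21 = 1×16 + 5, 16 = 3×5 + 1, 5 = 5×1).
1 divides 14, so solutions exist.
Back-substituting, 16×(4) + 21×(-3) = 1.
So 16×(4) ≡ 1 (mod 21); multiply by 14: t ≡ 56 (mod 21).
Smallest nonnegative: t = 56 mod 21 = 14.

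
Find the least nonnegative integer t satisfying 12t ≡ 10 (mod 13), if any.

gcd(13, 12) = 1  (13 = 1×12 + 1, 12 = 12×1).
1 divides 10, so solutions exist.
Back-substituting, 12×(-1) + 13×(1) = 1.
So 12×(-1) ≡ 1 (mod 13); multiply by 10: t ≡ -10 (mod 13).
Smallest nonnegative: t = -10 mod 13 = 3.

3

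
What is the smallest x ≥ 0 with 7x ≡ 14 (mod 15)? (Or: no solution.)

2

gcd(15, 7):
  15 = 2×7 + 1
  7 = 7×1
so gcd(15, 7) = 1.
1 divides 14, so solutions exist.
Back-substitute for Bézout coefficients:
  1 = 15 - 2×7
  ... = 7×(-2) + 15×(1)
So 7×(-2) ≡ 1 (mod 15); multiply by 14: x ≡ -28 (mod 15).
Smallest nonnegative: x = -28 mod 15 = 2.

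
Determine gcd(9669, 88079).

1

gcd(88079, 9669) = 1  (88079 = 9·9669 + 1058, 9669 = 9·1058 + 147, 1058 = 7·147 + 29, 147 = 5·29 + 2, 29 = 14·2 + 1, 2 = 2·1).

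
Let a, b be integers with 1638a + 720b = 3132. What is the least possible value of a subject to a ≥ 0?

gcd(1638, 720) = 18  (1638 = 2×720 + 198, 720 = 3×198 + 126, 198 = 1×126 + 72, 126 = 1×72 + 54, 72 = 1×54 + 18, 54 = 3×18).
18 divides 3132, so solutions exist.
Back-substituting, 1638×(11) + 720×(-25) = 18.
Scale by 3132/18 = 174: (a₀, b₀) = (1914, -4350).
General solution: a = 1914 + 40t, b = -4350 - 91t for integer t.
a ≥ 0: smallest is 1914 mod 40 = 34 (at t = -47), with b = -73.

34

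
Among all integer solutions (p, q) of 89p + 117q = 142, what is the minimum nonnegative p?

20

gcd(117, 89):
  117 = 1×89 + 28
  89 = 3×28 + 5
  28 = 5×5 + 3
  5 = 1×3 + 2
  3 = 1×2 + 1
  2 = 2×1
so gcd(117, 89) = 1.
1 divides 142, so solutions exist.
Back-substitute for Bézout coefficients:
  1 = 3 - 1×2
  ... = 89×(-46) + 117×(35)
Scale by 142/1 = 142: (p₀, q₀) = (-6532, 4970).
General solution: p = -6532 + 117t, q = 4970 - 89t for integer t.
p ≥ 0: smallest is -6532 mod 117 = 20 (at t = 56), with q = -14.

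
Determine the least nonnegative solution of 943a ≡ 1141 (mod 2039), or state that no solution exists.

gcd(2039, 943) = 1  (2039 = 2·943 + 153, 943 = 6·153 + 25, 153 = 6·25 + 3, 25 = 8·3 + 1, 3 = 3·1).
1 divides 1141, so solutions exist.
Back-substituting, 943·(653) + 2039·(-302) = 1.
So 943·(653) ≡ 1 (mod 2039); multiply by 1141: a ≡ 745073 (mod 2039).
Smallest nonnegative: a = 745073 mod 2039 = 838.

838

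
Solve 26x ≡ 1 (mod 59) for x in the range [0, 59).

gcd(59, 26):
  59 = 2·26 + 7
  26 = 3·7 + 5
  7 = 1·5 + 2
  5 = 2·2 + 1
  2 = 2·1
so gcd(59, 26) = 1.
Back-substitute for Bézout coefficients:
  1 = 5 - 2·2
  ... = 26·(25) + 59·(-11)
So 26·25 ≡ 1 (mod 59), and 25 mod 59 = 25.

25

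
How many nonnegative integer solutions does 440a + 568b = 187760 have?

6

gcd(568, 440) = 8.
By Bézout, 440*(31) + 568*(-24) = 8.
One solution: (33, 305).
General: a = 33 + 71t, b = 305 - 55t.
a ≥ 0 ⇒ t ≥ 0; b ≥ 0 ⇒ t ≤ 5. So t ∈ [0, 5]: 6 solutions.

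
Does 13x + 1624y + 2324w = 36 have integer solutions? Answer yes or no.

gcd(1624, 13) = 1  (1624 = 124×13 + 12, 13 = 1×12 + 1, 12 = 12×1).
gcd(1, 2324) = 1.
1 divides 36, so integer solutions exist.

yes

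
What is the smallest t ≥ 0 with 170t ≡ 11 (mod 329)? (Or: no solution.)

gcd(329, 170) = 1.
1 divides 11, so solutions exist.
By Bézout, 170·(60) + 329·(-31) = 1.
So 170·(60) ≡ 1 (mod 329); multiply by 11: t ≡ 660 (mod 329).
Smallest nonnegative: t = 660 mod 329 = 2.

2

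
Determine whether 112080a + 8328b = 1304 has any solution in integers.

no

gcd(112080, 8328):
  112080 = 13×8328 + 3816
  8328 = 2×3816 + 696
  3816 = 5×696 + 336
  696 = 2×336 + 24
  336 = 14×24
so gcd(112080, 8328) = 24.
24 does not divide 1304 (remainder 8), so no integer solutions.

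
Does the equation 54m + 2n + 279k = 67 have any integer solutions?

gcd(54, 2) = 2  (54 = 27*2).
gcd(2, 279) = 1.
1 divides 67, so integer solutions exist.

yes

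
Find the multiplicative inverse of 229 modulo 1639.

1138

gcd(1639, 229):
  1639 = 7×229 + 36
  229 = 6×36 + 13
  36 = 2×13 + 10
  13 = 1×10 + 3
  10 = 3×3 + 1
  3 = 3×1
so gcd(1639, 229) = 1.
Back-substitute for Bézout coefficients:
  1 = 10 - 3×3
  ... = 229×(-501) + 1639×(70)
So 229×-501 ≡ 1 (mod 1639), and -501 mod 1639 = 1138.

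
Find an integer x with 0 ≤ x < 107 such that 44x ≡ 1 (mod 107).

gcd(107, 44):
  107 = 2*44 + 19
  44 = 2*19 + 6
  19 = 3*6 + 1
  6 = 6*1
so gcd(107, 44) = 1.
Back-substitute for Bézout coefficients:
  1 = 19 - 3*6
  ... = 44*(-17) + 107*(7)
So 44*-17 ≡ 1 (mod 107), and -17 mod 107 = 90.

90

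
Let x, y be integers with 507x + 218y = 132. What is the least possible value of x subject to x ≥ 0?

gcd(507, 218) = 1.
1 divides 132, so solutions exist.
By Bézout, 507*(43) + 218*(-100) = 1.
Scale by 132/1 = 132: (x₀, y₀) = (5676, -13200).
General solution: x = 5676 + 218t, y = -13200 - 507t for integer t.
x ≥ 0: smallest is 5676 mod 218 = 8 (at t = -26), with y = -18.

8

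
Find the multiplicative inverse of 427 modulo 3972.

gcd(3972, 427) = 1.
By Bézout, 427*(-893) + 3972*(96) = 1.
So 427*-893 ≡ 1 (mod 3972), and -893 mod 3972 = 3079.

3079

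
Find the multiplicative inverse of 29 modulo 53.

gcd(53, 29):
  53 = 1*29 + 24
  29 = 1*24 + 5
  24 = 4*5 + 4
  5 = 1*4 + 1
  4 = 4*1
so gcd(53, 29) = 1.
Back-substitute for Bézout coefficients:
  1 = 5 - 1*4
  ... = 29*(11) + 53*(-6)
So 29*11 ≡ 1 (mod 53), and 11 mod 53 = 11.

11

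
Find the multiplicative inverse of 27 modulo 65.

gcd(65, 27) = 1  (65 = 2×27 + 11, 27 = 2×11 + 5, 11 = 2×5 + 1, 5 = 5×1).
Back-substituting, 27×(-12) + 65×(5) = 1.
So 27×-12 ≡ 1 (mod 65), and -12 mod 65 = 53.

53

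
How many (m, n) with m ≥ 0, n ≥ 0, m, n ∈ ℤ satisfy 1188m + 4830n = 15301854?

gcd(4830, 1188) = 6  (4830 = 4×1188 + 78, 1188 = 15×78 + 18, 78 = 4×18 + 6, 18 = 3×6).
Back-substituting, 1188×(-248) + 4830×(61) = 6.
Scale by 2550309: one solution is (-632476632, 155568849). Reduce m mod 805: (598, 3021).
General: m = 598 + 805t, n = 3021 - 198t.
m ≥ 0 ⇒ t ≥ 0; n ≥ 0 ⇒ t ≤ 15. So t ∈ [0, 15]: 16 solutions.

16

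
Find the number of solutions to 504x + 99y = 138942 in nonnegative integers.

25

gcd(504, 99) = 9  (504 = 5·99 + 9, 99 = 11·9).
Back-substituting, 504·(1) + 99·(-5) = 9.
Scale by 15438: one solution is (15438, -77190). Reduce x mod 11: (5, 1378).
General: x = 5 + 11t, y = 1378 - 56t.
x ≥ 0 ⇒ t ≥ 0; y ≥ 0 ⇒ t ≤ 24. So t ∈ [0, 24]: 25 solutions.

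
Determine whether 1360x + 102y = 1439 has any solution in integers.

no

gcd(1360, 102) = 34  (1360 = 13*102 + 34, 102 = 3*34).
34 does not divide 1439 (remainder 11), so no integer solutions.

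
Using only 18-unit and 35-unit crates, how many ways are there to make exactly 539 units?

1

Need nonnegative integers with 18j + 35k = 539.
gcd(18, 35) = 1, and 18·(2) + 35·(-1) = 1.
So (j₀, k₀) = (1078, -539); general j = 1078 + 35t, k = -539 - 18t.
j ≥ 0 ⇒ t ≥ -30; k ≥ 0 ⇒ t ≤ -30. That's 1 value of t.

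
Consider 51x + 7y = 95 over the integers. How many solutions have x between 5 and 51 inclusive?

7

gcd(51, 7) = 1  (51 = 7·7 + 2, 7 = 3·2 + 1, 2 = 2·1).
Back-substituting, 51·(-3) + 7·(22) = 1.
Scale by 95: particular solution (-285, 2090); reduce x mod 7: (2, -1).
General solution: x = 2 + 7t, y = -1 - 51t for integer t.
5 ≤ 2 + 7t ≤ 51 gives t ∈ [1, 7], which is 7 values.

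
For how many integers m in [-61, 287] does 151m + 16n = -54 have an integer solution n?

22

gcd(151, 16):
  151 = 9*16 + 7
  16 = 2*7 + 2
  7 = 3*2 + 1
  2 = 2*1
so gcd(151, 16) = 1.
Back-substitute for Bézout coefficients:
  1 = 7 - 3*2
  ... = 151*(7) + 16*(-66)
Scale by -54: particular solution (-378, 3564); reduce m mod 16: (6, -60).
General solution: m = 6 + 16t, n = -60 - 151t for integer t.
-61 ≤ 6 + 16t ≤ 287 gives t ∈ [-4, 17], which is 22 values.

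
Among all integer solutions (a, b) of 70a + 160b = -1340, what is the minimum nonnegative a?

gcd(160, 70):
  160 = 2·70 + 20
  70 = 3·20 + 10
  20 = 2·10
so gcd(160, 70) = 10.
10 divides -1340, so solutions exist.
Back-substitute for Bézout coefficients:
  10 = 70 - 3·20
  ... = 70·(7) + 160·(-3)
Scale by -1340/10 = -134: (a₀, b₀) = (-938, 402).
General solution: a = -938 + 16t, b = 402 - 7t for integer t.
a ≥ 0: smallest is -938 mod 16 = 6 (at t = 59), with b = -11.

6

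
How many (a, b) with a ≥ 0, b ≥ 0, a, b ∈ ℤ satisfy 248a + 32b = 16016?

16

gcd(248, 32) = 8  (248 = 7*32 + 24, 32 = 1*24 + 8, 24 = 3*8).
Back-substituting, 248*(-1) + 32*(8) = 8.
Scale by 2002: one solution is (-2002, 16016). Reduce a mod 4: (2, 485).
General: a = 2 + 4t, b = 485 - 31t.
a ≥ 0 ⇒ t ≥ 0; b ≥ 0 ⇒ t ≤ 15. So t ∈ [0, 15]: 16 solutions.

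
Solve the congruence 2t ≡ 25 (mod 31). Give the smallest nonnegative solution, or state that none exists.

28

gcd(31, 2) = 1  (31 = 15*2 + 1, 2 = 2*1).
1 divides 25, so solutions exist.
Back-substituting, 2*(-15) + 31*(1) = 1.
So 2*(-15) ≡ 1 (mod 31); multiply by 25: t ≡ -375 (mod 31).
Smallest nonnegative: t = -375 mod 31 = 28.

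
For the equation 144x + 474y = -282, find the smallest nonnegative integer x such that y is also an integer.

gcd(474, 144) = 6  (474 = 3*144 + 42, 144 = 3*42 + 18, 42 = 2*18 + 6, 18 = 3*6).
6 divides -282, so solutions exist.
Back-substituting, 144*(-23) + 474*(7) = 6.
Scale by -282/6 = -47: (x₀, y₀) = (1081, -329).
General solution: x = 1081 + 79t, y = -329 - 24t for integer t.
x ≥ 0: smallest is 1081 mod 79 = 54 (at t = -13), with y = -17.

54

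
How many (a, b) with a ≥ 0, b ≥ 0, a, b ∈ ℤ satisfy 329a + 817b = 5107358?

gcd(817, 329):
  817 = 2·329 + 159
  329 = 2·159 + 11
  159 = 14·11 + 5
  11 = 2·5 + 1
  5 = 5·1
so gcd(817, 329) = 1.
Back-substitute for Bézout coefficients:
  1 = 11 - 2·5
  ... = 329·(149) + 817·(-60)
Scale by 5107358: one solution is (760996342, -306441480). Reduce a mod 817: (58, 6228).
General: a = 58 + 817t, b = 6228 - 329t.
a ≥ 0 ⇒ t ≥ 0; b ≥ 0 ⇒ t ≤ 18. So t ∈ [0, 18]: 19 solutions.

19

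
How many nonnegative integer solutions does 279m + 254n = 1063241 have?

15

gcd(279, 254) = 1.
By Bézout, 279*(61) + 254*(-67) = 1.
One solution: (71, 4108).
General: m = 71 + 254t, n = 4108 - 279t.
m ≥ 0 ⇒ t ≥ 0; n ≥ 0 ⇒ t ≤ 14. So t ∈ [0, 14]: 15 solutions.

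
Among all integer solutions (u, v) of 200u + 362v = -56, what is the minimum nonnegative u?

159

gcd(362, 200) = 2.
2 divides -56, so solutions exist.
By Bézout, 200*(-38) + 362*(21) = 2.
Scale by -56/2 = -28: (u₀, v₀) = (1064, -588).
General solution: u = 1064 + 181t, v = -588 - 100t for integer t.
u ≥ 0: smallest is 1064 mod 181 = 159 (at t = -5), with v = -88.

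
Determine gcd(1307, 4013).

gcd(4013, 1307):
  4013 = 3×1307 + 92
  1307 = 14×92 + 19
  92 = 4×19 + 16
  19 = 1×16 + 3
  16 = 5×3 + 1
  3 = 3×1
so gcd(4013, 1307) = 1.

1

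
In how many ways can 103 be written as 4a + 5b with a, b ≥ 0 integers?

5

gcd(5, 4):
  5 = 1*4 + 1
  4 = 4*1
so gcd(5, 4) = 1.
Back-substitute for Bézout coefficients:
  1 = 5 - 1*4
  ... = 4*(-1) + 5*(1)
Scale by 103: one solution is (-103, 103). Reduce a mod 5: (2, 19).
General: a = 2 + 5t, b = 19 - 4t.
a ≥ 0 ⇒ t ≥ 0; b ≥ 0 ⇒ t ≤ 4. So t ∈ [0, 4]: 5 solutions.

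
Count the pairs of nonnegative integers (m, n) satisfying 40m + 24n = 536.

gcd(40, 24) = 8  (40 = 1*24 + 16, 24 = 1*16 + 8, 16 = 2*8).
Back-substituting, 40*(-1) + 24*(2) = 8.
Scale by 67: one solution is (-67, 134). Reduce m mod 3: (2, 19).
General: m = 2 + 3t, n = 19 - 5t.
m ≥ 0 ⇒ t ≥ 0; n ≥ 0 ⇒ t ≤ 3. So t ∈ [0, 3]: 4 solutions.

4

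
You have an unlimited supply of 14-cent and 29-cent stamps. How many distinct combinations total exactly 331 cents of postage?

Need nonnegative integers with 14j + 29k = 331.
gcd(14, 29) = 1, and 14·(-2) + 29·(1) = 1.
So (j₀, k₀) = (-662, 331); general j = -662 + 29t, k = 331 - 14t.
j ≥ 0 ⇒ t ≥ 23; k ≥ 0 ⇒ t ≤ 23. That's 1 value of t.

1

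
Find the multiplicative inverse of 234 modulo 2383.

1884

gcd(2383, 234):
  2383 = 10·234 + 43
  234 = 5·43 + 19
  43 = 2·19 + 5
  19 = 3·5 + 4
  5 = 1·4 + 1
  4 = 4·1
so gcd(2383, 234) = 1.
Back-substitute for Bézout coefficients:
  1 = 5 - 1·4
  ... = 234·(-499) + 2383·(49)
So 234·-499 ≡ 1 (mod 2383), and -499 mod 2383 = 1884.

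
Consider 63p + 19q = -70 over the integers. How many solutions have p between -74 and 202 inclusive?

14

gcd(63, 19) = 1  (63 = 3·19 + 6, 19 = 3·6 + 1, 6 = 6·1).
Back-substituting, 63·(-3) + 19·(10) = 1.
Scale by -70: particular solution (210, -700); reduce p mod 19: (1, -7).
General solution: p = 1 + 19t, q = -7 - 63t for integer t.
-74 ≤ 1 + 19t ≤ 202 gives t ∈ [-3, 10], which is 14 values.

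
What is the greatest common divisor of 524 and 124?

gcd(524, 124):
  524 = 4×124 + 28
  124 = 4×28 + 12
  28 = 2×12 + 4
  12 = 3×4
so gcd(524, 124) = 4.

4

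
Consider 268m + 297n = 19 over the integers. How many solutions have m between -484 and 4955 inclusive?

19

gcd(297, 268) = 1.
By Bézout, 268·(-41) + 297·(37) = 1.
Particular solution: (112, -101).
General solution: m = 112 + 297t, n = -101 - 268t for integer t.
-484 ≤ 112 + 297t ≤ 4955 gives t ∈ [-2, 16], which is 19 values.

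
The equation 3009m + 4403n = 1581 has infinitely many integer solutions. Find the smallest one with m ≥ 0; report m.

141

gcd(4403, 3009) = 17.
17 divides 1581, so solutions exist.
By Bézout, 3009*(60) + 4403*(-41) = 17.
Scale by 1581/17 = 93: (m₀, n₀) = (5580, -3813).
General solution: m = 5580 + 259t, n = -3813 - 177t for integer t.
m ≥ 0: smallest is 5580 mod 259 = 141 (at t = -21), with n = -96.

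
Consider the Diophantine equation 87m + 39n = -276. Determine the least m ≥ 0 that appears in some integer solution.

4

gcd(87, 39):
  87 = 2×39 + 9
  39 = 4×9 + 3
  9 = 3×3
so gcd(87, 39) = 3.
3 divides -276, so solutions exist.
Back-substitute for Bézout coefficients:
  3 = 39 - 4×9
  ... = 87×(-4) + 39×(9)
Scale by -276/3 = -92: (m₀, n₀) = (368, -828).
General solution: m = 368 + 13t, n = -828 - 29t for integer t.
m ≥ 0: smallest is 368 mod 13 = 4 (at t = -28), with n = -16.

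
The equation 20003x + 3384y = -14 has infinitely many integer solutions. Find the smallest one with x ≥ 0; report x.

gcd(20003, 3384):
  20003 = 5×3384 + 3083
  3384 = 1×3083 + 301
  3083 = 10×301 + 73
  301 = 4×73 + 9
  73 = 8×9 + 1
  9 = 9×1
so gcd(20003, 3384) = 1.
1 divides -14, so solutions exist.
Back-substitute for Bézout coefficients:
  1 = 73 - 8×9
  ... = 20003×(371) + 3384×(-2193)
Scale by -14/1 = -14: (x₀, y₀) = (-5194, 30702).
General solution: x = -5194 + 3384t, y = 30702 - 20003t for integer t.
x ≥ 0: smallest is -5194 mod 3384 = 1574 (at t = 2), with y = -9304.

1574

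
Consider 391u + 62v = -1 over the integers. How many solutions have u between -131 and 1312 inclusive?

23

gcd(391, 62) = 1  (391 = 6·62 + 19, 62 = 3·19 + 5, 19 = 3·5 + 4, 5 = 1·4 + 1, 4 = 4·1).
Back-substituting, 391·(-13) + 62·(82) = 1.
Scale by -1: particular solution (13, -82); reduce u mod 62: (13, -82).
General solution: u = 13 + 62t, v = -82 - 391t for integer t.
-131 ≤ 13 + 62t ≤ 1312 gives t ∈ [-2, 20], which is 23 values.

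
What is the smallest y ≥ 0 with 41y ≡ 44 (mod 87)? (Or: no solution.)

52

gcd(87, 41) = 1  (87 = 2·41 + 5, 41 = 8·5 + 1, 5 = 5·1).
1 divides 44, so solutions exist.
Back-substituting, 41·(17) + 87·(-8) = 1.
So 41·(17) ≡ 1 (mod 87); multiply by 44: y ≡ 748 (mod 87).
Smallest nonnegative: y = 748 mod 87 = 52.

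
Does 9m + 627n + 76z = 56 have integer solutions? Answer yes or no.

yes

gcd(627, 9) = 3  (627 = 69·9 + 6, 9 = 1·6 + 3, 6 = 2·3).
gcd(3, 76) = 1.
1 divides 56, so integer solutions exist.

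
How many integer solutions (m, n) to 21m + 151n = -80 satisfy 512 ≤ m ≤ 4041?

23

gcd(151, 21):
  151 = 7*21 + 4
  21 = 5*4 + 1
  4 = 4*1
so gcd(151, 21) = 1.
Back-substitute for Bézout coefficients:
  1 = 21 - 5*4
  ... = 21*(36) + 151*(-5)
Scale by -80: particular solution (-2880, 400); reduce m mod 151: (140, -20).
General solution: m = 140 + 151t, n = -20 - 21t for integer t.
512 ≤ 140 + 151t ≤ 4041 gives t ∈ [3, 25], which is 23 values.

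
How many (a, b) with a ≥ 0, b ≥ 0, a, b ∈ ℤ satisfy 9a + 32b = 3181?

11

gcd(32, 9) = 1  (32 = 3×9 + 5, 9 = 1×5 + 4, 5 = 1×4 + 1, 4 = 4×1).
Back-substituting, 9×(-7) + 32×(2) = 1.
Scale by 3181: one solution is (-22267, 6362). Reduce a mod 32: (5, 98).
General: a = 5 + 32t, b = 98 - 9t.
a ≥ 0 ⇒ t ≥ 0; b ≥ 0 ⇒ t ≤ 10. So t ∈ [0, 10]: 11 solutions.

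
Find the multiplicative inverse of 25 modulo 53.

gcd(53, 25):
  53 = 2*25 + 3
  25 = 8*3 + 1
  3 = 3*1
so gcd(53, 25) = 1.
Back-substitute for Bézout coefficients:
  1 = 25 - 8*3
  ... = 25*(17) + 53*(-8)
So 25*17 ≡ 1 (mod 53), and 17 mod 53 = 17.

17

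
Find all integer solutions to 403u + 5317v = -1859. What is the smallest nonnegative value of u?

gcd(5317, 403) = 13  (5317 = 13×403 + 78, 403 = 5×78 + 13, 78 = 6×13).
13 divides -1859, so solutions exist.
Back-substituting, 403×(66) + 5317×(-5) = 13.
Scale by -1859/13 = -143: (u₀, v₀) = (-9438, 715).
General solution: u = -9438 + 409t, v = 715 - 31t for integer t.
u ≥ 0: smallest is -9438 mod 409 = 378 (at t = 24), with v = -29.

378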